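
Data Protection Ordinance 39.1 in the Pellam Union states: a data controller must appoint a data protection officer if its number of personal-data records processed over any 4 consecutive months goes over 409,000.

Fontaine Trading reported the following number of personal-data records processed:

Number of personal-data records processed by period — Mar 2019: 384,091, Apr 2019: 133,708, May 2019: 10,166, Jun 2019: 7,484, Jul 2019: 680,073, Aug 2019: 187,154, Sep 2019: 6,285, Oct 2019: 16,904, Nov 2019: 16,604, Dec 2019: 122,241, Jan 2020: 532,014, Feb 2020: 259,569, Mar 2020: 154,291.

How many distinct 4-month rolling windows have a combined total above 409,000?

Mar 2019–Jun 2019: 384,091 + 133,708 + 10,166 + 7,484 = 535,449 (over)
Apr 2019–Jul 2019: 133,708 + 10,166 + 7,484 + 680,073 = 831,431 (over)
May 2019–Aug 2019: 10,166 + 7,484 + 680,073 + 187,154 = 884,877 (over)
Jun 2019–Sep 2019: 7,484 + 680,073 + 187,154 + 6,285 = 880,996 (over)
Jul 2019–Oct 2019: 680,073 + 187,154 + 6,285 + 16,904 = 890,416 (over)
Aug 2019–Nov 2019: 187,154 + 6,285 + 16,904 + 16,604 = 226,947 (under)
Sep 2019–Dec 2019: 6,285 + 16,904 + 16,604 + 122,241 = 162,034 (under)
Oct 2019–Jan 2020: 16,904 + 16,604 + 122,241 + 532,014 = 687,763 (over)
Nov 2019–Feb 2020: 16,604 + 122,241 + 532,014 + 259,569 = 930,428 (over)
Dec 2019–Mar 2020: 122,241 + 532,014 + 259,569 + 154,291 = 1,068,115 (over)
8 windows exceed the threshold.

8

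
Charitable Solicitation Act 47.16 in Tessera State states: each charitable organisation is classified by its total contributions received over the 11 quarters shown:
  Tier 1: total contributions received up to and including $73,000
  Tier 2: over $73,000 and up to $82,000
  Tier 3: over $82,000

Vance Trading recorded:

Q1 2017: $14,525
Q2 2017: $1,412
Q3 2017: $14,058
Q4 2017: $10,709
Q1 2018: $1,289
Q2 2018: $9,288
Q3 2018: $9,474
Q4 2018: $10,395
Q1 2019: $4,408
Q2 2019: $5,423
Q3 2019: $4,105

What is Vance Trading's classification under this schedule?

Total contributions received: $14,525 + $1,412 + $14,058 + $10,709 + $1,289 + $9,288 + $9,474 + $10,395 + $4,408 + $5,423 + $4,105 = $85,086.
$85,086 > $82,000, so Tier 3 applies.

Tier 3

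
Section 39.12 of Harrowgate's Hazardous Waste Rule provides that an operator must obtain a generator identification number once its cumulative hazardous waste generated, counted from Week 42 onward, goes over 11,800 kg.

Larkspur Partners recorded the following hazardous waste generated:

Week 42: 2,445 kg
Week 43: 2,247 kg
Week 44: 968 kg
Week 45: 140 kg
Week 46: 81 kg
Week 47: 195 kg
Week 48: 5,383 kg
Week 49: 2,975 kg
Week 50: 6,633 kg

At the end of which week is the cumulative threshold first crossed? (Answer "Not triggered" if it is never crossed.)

Through Week 42: 2,445 kg
Through Week 43: 4,692 kg
Through Week 44: 5,660 kg
Through Week 45: 5,800 kg
Through Week 46: 5,881 kg
Through Week 47: 6,076 kg
Through Week 48: 11,459 kg
Through Week 49: 14,434 kg ← exceeds threshold

Week 49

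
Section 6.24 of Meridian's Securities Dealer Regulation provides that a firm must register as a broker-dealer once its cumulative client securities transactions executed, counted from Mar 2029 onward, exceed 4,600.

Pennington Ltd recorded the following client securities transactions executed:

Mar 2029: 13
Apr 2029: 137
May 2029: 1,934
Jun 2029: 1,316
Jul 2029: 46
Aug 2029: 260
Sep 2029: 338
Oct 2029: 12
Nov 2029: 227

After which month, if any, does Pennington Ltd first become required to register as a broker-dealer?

Through Mar 2029: 13
Through Apr 2029: 150
Through May 2029: 2,084
Through Jun 2029: 3,400
Through Jul 2029: 3,446
Through Aug 2029: 3,706
Through Sep 2029: 4,044
Through Oct 2029: 4,056
Through Nov 2029: 4,283
Final cumulative total 4,283 ≤ 4,600; the threshold is never exceeded.

Not triggered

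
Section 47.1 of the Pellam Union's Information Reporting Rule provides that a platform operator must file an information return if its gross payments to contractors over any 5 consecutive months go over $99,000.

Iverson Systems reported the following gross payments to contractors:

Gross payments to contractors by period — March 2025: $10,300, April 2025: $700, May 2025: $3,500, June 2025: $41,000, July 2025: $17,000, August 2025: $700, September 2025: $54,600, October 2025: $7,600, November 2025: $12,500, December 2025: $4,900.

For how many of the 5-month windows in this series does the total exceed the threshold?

2

March 2025–July 2025: $10,300 + $700 + $3,500 + $41,000 + $17,000 = $72,500 (under)
April 2025–August 2025: $700 + $3,500 + $41,000 + $17,000 + $700 = $62,900 (under)
May 2025–September 2025: $3,500 + $41,000 + $17,000 + $700 + $54,600 = $116,800 (over)
June 2025–October 2025: $41,000 + $17,000 + $700 + $54,600 + $7,600 = $120,900 (over)
July 2025–November 2025: $17,000 + $700 + $54,600 + $7,600 + $12,500 = $92,400 (under)
August 2025–December 2025: $700 + $54,600 + $7,600 + $12,500 + $4,900 = $80,300 (under)
2 windows exceed the threshold.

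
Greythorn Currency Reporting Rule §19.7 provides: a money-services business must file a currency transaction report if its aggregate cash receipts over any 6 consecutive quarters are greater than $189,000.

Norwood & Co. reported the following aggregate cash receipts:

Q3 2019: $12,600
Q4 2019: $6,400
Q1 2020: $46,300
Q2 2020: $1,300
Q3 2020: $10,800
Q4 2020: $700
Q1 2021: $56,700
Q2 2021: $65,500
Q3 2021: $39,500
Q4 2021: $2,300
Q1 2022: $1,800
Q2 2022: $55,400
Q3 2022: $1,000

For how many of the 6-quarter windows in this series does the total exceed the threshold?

Q3 2019–Q4 2020: $12,600 + $6,400 + $46,300 + $1,300 + $10,800 + $700 = $78,100 (under)
Q4 2019–Q1 2021: $6,400 + $46,300 + $1,300 + $10,800 + $700 + $56,700 = $122,200 (under)
Q1 2020–Q2 2021: $46,300 + $1,300 + $10,800 + $700 + $56,700 + $65,500 = $181,300 (under)
Q2 2020–Q3 2021: $1,300 + $10,800 + $700 + $56,700 + $65,500 + $39,500 = $174,500 (under)
Q3 2020–Q4 2021: $10,800 + $700 + $56,700 + $65,500 + $39,500 + $2,300 = $175,500 (under)
Q4 2020–Q1 2022: $700 + $56,700 + $65,500 + $39,500 + $2,300 + $1,800 = $166,500 (under)
Q1 2021–Q2 2022: $56,700 + $65,500 + $39,500 + $2,300 + $1,800 + $55,400 = $221,200 (over)
Q2 2021–Q3 2022: $65,500 + $39,500 + $2,300 + $1,800 + $55,400 + $1,000 = $165,500 (under)
1 window exceeds the threshold.

1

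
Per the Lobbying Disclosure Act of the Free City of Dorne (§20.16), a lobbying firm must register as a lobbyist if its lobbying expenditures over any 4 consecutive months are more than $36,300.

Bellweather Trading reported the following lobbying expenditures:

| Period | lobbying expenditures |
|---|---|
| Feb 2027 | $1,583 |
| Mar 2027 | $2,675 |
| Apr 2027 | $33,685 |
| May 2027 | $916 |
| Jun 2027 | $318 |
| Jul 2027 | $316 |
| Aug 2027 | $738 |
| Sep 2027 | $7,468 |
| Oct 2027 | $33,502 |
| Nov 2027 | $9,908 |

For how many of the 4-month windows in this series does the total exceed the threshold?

4

Feb 2027–May 2027: $1,583 + $2,675 + $33,685 + $916 = $38,859 (over)
Mar 2027–Jun 2027: $2,675 + $33,685 + $916 + $318 = $37,594 (over)
Apr 2027–Jul 2027: $33,685 + $916 + $318 + $316 = $35,235 (under)
May 2027–Aug 2027: $916 + $318 + $316 + $738 = $2,288 (under)
Jun 2027–Sep 2027: $318 + $316 + $738 + $7,468 = $8,840 (under)
Jul 2027–Oct 2027: $316 + $738 + $7,468 + $33,502 = $42,024 (over)
Aug 2027–Nov 2027: $738 + $7,468 + $33,502 + $9,908 = $51,616 (over)
4 windows exceed the threshold.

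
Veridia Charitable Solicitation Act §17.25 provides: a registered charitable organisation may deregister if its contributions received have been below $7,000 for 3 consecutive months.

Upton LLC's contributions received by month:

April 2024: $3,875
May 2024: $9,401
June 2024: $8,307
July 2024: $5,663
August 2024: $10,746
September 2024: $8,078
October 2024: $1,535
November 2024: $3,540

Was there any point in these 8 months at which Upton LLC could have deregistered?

Months below $7,000: April 2024, July 2024, October 2024, November 2024.
Longest run of consecutive months below the threshold: 2.
2 < 3, so Upton LLC never became eligible.

No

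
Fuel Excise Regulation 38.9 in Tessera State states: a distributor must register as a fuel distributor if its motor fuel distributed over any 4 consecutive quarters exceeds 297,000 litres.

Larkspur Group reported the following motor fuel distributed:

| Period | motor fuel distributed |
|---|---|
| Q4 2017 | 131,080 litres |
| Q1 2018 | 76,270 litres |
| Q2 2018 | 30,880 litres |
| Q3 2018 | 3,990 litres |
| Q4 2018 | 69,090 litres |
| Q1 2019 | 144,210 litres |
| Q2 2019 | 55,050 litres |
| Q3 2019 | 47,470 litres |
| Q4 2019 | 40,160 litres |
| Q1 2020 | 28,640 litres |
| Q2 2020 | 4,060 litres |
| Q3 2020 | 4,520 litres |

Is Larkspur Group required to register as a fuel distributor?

Q4 2017–Q3 2018: 131,080 litres + 76,270 litres + 30,880 litres + 3,990 litres = 242,220 litres (under)
Q1 2018–Q4 2018: 76,270 litres + 30,880 litres + 3,990 litres + 69,090 litres = 180,230 litres (under)
Q2 2018–Q1 2019: 30,880 litres + 3,990 litres + 69,090 litres + 144,210 litres = 248,170 litres (under)
Q3 2018–Q2 2019: 3,990 litres + 69,090 litres + 144,210 litres + 55,050 litres = 272,340 litres (under)
Q4 2018–Q3 2019: 69,090 litres + 144,210 litres + 55,050 litres + 47,470 litres = 315,820 litres (over)
Q1 2019–Q4 2019: 144,210 litres + 55,050 litres + 47,470 litres + 40,160 litres = 286,890 litres (under)
Q2 2019–Q1 2020: 55,050 litres + 47,470 litres + 40,160 litres + 28,640 litres = 171,320 litres (under)
Q3 2019–Q2 2020: 47,470 litres + 40,160 litres + 28,640 litres + 4,060 litres = 120,330 litres (under)
Q4 2019–Q3 2020: 40,160 litres + 28,640 litres + 4,060 litres + 4,520 litres = 77,380 litres (under)
At least one window exceeds 297,000 litres.

Yes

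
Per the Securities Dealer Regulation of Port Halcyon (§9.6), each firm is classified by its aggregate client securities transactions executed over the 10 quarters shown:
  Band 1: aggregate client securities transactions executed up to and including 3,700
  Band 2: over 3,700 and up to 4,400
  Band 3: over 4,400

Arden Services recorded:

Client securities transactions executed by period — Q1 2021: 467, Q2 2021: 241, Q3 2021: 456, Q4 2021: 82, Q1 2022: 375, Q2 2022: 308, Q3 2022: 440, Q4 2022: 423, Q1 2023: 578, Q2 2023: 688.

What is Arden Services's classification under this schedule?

Band 2

Aggregate client securities transactions executed: 467 + 241 + 456 + 82 + 375 + 308 + 440 + 423 + 578 + 688 = 4,058.
3,700 < 4,058 ≤ 4,400, so Band 2 applies.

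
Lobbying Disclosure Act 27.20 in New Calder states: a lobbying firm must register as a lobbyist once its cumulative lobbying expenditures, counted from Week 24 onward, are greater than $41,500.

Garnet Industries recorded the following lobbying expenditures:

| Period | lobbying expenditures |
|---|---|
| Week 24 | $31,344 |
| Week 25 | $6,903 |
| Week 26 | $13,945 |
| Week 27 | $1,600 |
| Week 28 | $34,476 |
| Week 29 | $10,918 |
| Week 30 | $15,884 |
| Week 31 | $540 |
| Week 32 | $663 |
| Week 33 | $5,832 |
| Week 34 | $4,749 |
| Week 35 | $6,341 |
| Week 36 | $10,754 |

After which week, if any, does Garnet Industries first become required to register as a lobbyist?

Through Week 24: $31,344
Through Week 25: $38,247
Through Week 26: $52,192 ← exceeds threshold

Week 26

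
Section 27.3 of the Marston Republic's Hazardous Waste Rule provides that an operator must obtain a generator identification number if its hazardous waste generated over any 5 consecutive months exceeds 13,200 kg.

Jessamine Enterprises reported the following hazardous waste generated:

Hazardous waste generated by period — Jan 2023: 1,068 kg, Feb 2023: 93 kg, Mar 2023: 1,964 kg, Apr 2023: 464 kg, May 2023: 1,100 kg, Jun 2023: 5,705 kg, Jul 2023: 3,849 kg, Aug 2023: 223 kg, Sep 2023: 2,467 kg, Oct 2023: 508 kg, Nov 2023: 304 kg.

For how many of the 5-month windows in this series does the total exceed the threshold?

1

Jan 2023–May 2023: 1,068 kg + 93 kg + 1,964 kg + 464 kg + 1,100 kg = 4,689 kg (under)
Feb 2023–Jun 2023: 93 kg + 1,964 kg + 464 kg + 1,100 kg + 5,705 kg = 9,326 kg (under)
Mar 2023–Jul 2023: 1,964 kg + 464 kg + 1,100 kg + 5,705 kg + 3,849 kg = 13,082 kg (under)
Apr 2023–Aug 2023: 464 kg + 1,100 kg + 5,705 kg + 3,849 kg + 223 kg = 11,341 kg (under)
May 2023–Sep 2023: 1,100 kg + 5,705 kg + 3,849 kg + 223 kg + 2,467 kg = 13,344 kg (over)
Jun 2023–Oct 2023: 5,705 kg + 3,849 kg + 223 kg + 2,467 kg + 508 kg = 12,752 kg (under)
Jul 2023–Nov 2023: 3,849 kg + 223 kg + 2,467 kg + 508 kg + 304 kg = 7,351 kg (under)
1 window exceeds the threshold.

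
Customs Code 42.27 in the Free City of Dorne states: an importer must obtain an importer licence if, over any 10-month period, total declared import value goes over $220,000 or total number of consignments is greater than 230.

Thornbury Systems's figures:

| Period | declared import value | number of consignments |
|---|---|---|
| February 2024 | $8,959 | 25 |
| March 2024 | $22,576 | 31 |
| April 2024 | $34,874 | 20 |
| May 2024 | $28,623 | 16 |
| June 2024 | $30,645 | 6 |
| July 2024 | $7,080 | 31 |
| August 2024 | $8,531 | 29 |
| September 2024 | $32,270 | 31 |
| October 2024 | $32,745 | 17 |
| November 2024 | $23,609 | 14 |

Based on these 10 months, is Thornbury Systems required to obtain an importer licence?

Yes

Total declared import value: $8,959 + $22,576 + $34,874 + $28,623 + $30,645 + $7,080 + $8,531 + $32,270 + $32,745 + $23,609 = $229,912 (> $220,000).
Total number of consignments: 25 + 31 + 20 + 16 + 6 + 31 + 29 + 31 + 17 + 14 = 220 (≤ 230).
The test is 'or': at least one threshold is exceeded.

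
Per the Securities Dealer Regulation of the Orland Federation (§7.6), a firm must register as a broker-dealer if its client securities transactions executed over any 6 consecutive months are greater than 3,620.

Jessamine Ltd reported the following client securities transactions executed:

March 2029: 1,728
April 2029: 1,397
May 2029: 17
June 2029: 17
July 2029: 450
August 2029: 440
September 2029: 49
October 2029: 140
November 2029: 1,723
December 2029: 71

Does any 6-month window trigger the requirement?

March 2029–August 2029: 1,728 + 1,397 + 17 + 17 + 450 + 440 = 4,049 (over)
April 2029–September 2029: 1,397 + 17 + 17 + 450 + 440 + 49 = 2,370 (under)
May 2029–October 2029: 17 + 17 + 450 + 440 + 49 + 140 = 1,113 (under)
June 2029–November 2029: 17 + 450 + 440 + 49 + 140 + 1,723 = 2,819 (under)
July 2029–December 2029: 450 + 440 + 49 + 140 + 1,723 + 71 = 2,873 (under)
At least one window exceeds 3,620.

Yes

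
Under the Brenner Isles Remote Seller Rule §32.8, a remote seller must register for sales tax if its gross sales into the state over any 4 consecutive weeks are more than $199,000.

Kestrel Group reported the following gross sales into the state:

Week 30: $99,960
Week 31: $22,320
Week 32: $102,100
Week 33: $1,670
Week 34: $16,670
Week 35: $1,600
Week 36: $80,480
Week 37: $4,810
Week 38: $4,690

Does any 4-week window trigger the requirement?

Yes

Week 30–Week 33: $99,960 + $22,320 + $102,100 + $1,670 = $226,050 (over)
Week 31–Week 34: $22,320 + $102,100 + $1,670 + $16,670 = $142,760 (under)
Week 32–Week 35: $102,100 + $1,670 + $16,670 + $1,600 = $122,040 (under)
Week 33–Week 36: $1,670 + $16,670 + $1,600 + $80,480 = $100,420 (under)
Week 34–Week 37: $16,670 + $1,600 + $80,480 + $4,810 = $103,560 (under)
Week 35–Week 38: $1,600 + $80,480 + $4,810 + $4,690 = $91,580 (under)
At least one window exceeds $199,000.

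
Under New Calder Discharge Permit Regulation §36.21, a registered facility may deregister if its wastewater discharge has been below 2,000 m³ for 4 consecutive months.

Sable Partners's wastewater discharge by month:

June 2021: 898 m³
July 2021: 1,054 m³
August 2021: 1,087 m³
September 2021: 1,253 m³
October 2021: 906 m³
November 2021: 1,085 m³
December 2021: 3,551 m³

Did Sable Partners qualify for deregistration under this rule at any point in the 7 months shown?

Months below 2,000 m³: June 2021, July 2021, August 2021, September 2021, October 2021, November 2021.
Longest run of consecutive months below the threshold: 6.
6 ≥ 4, so Sable Partners became eligible.

Yes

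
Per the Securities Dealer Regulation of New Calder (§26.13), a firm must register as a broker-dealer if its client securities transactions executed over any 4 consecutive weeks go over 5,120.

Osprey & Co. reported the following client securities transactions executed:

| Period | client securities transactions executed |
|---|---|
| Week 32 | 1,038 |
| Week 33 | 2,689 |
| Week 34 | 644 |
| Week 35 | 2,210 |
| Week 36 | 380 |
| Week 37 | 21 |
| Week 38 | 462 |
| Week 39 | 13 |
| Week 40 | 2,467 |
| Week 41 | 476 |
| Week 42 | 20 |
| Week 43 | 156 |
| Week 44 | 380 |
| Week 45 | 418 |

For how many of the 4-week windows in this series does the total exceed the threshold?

2

Week 32–Week 35: 1,038 + 2,689 + 644 + 2,210 = 6,581 (over)
Week 33–Week 36: 2,689 + 644 + 2,210 + 380 = 5,923 (over)
Week 34–Week 37: 644 + 2,210 + 380 + 21 = 3,255 (under)
Week 35–Week 38: 2,210 + 380 + 21 + 462 = 3,073 (under)
Week 36–Week 39: 380 + 21 + 462 + 13 = 876 (under)
Week 37–Week 40: 21 + 462 + 13 + 2,467 = 2,963 (under)
Week 38–Week 41: 462 + 13 + 2,467 + 476 = 3,418 (under)
Week 39–Week 42: 13 + 2,467 + 476 + 20 = 2,976 (under)
Week 40–Week 43: 2,467 + 476 + 20 + 156 = 3,119 (under)
Week 41–Week 44: 476 + 20 + 156 + 380 = 1,032 (under)
Week 42–Week 45: 20 + 156 + 380 + 418 = 974 (under)
2 windows exceed the threshold.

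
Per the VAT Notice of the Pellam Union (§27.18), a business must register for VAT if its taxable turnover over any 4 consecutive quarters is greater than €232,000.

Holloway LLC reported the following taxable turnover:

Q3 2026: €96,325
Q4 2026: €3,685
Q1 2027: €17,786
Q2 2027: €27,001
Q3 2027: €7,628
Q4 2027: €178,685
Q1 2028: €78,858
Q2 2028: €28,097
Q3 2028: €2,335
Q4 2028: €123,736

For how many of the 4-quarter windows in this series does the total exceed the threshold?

4

Q3 2026–Q2 2027: €96,325 + €3,685 + €17,786 + €27,001 = €144,797 (under)
Q4 2026–Q3 2027: €3,685 + €17,786 + €27,001 + €7,628 = €56,100 (under)
Q1 2027–Q4 2027: €17,786 + €27,001 + €7,628 + €178,685 = €231,100 (under)
Q2 2027–Q1 2028: €27,001 + €7,628 + €178,685 + €78,858 = €292,172 (over)
Q3 2027–Q2 2028: €7,628 + €178,685 + €78,858 + €28,097 = €293,268 (over)
Q4 2027–Q3 2028: €178,685 + €78,858 + €28,097 + €2,335 = €287,975 (over)
Q1 2028–Q4 2028: €78,858 + €28,097 + €2,335 + €123,736 = €233,026 (over)
4 windows exceed the threshold.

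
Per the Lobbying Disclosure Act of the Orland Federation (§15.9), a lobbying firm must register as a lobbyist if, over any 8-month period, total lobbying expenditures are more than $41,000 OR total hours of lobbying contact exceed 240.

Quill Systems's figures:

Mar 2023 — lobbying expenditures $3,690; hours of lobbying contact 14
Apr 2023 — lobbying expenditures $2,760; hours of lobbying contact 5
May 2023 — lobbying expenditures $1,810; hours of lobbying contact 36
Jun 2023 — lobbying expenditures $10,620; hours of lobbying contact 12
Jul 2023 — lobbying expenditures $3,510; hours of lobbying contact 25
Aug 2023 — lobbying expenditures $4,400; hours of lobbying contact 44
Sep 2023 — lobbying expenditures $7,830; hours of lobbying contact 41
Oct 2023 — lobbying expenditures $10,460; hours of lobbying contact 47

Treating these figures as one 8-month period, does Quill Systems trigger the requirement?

Yes

Total lobbying expenditures: $3,690 + $2,760 + $1,810 + $10,620 + $3,510 + $4,400 + $7,830 + $10,460 = $45,080 (> $41,000).
Total hours of lobbying contact: 14 + 5 + 36 + 12 + 25 + 44 + 41 + 47 = 224 (≤ 240).
The test is 'or': at least one threshold is exceeded.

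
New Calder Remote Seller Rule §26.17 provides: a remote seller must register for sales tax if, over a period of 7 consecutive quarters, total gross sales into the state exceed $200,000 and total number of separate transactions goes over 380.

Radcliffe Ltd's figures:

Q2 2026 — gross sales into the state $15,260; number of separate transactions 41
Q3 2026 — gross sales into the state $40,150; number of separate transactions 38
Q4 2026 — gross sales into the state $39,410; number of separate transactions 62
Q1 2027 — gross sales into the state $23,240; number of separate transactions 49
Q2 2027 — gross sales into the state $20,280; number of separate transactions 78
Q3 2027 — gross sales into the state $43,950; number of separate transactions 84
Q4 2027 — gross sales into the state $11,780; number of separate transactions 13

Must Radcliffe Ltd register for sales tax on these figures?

Total gross sales into the state: $15,260 + $40,150 + $39,410 + $23,240 + $20,280 + $43,950 + $11,780 = $194,070 (≤ $200,000).
Total number of separate transactions: 41 + 38 + 62 + 49 + 78 + 84 + 13 = 365 (≤ 380).
The test is 'and': the rule requires both, and at least one is not exceeded.

No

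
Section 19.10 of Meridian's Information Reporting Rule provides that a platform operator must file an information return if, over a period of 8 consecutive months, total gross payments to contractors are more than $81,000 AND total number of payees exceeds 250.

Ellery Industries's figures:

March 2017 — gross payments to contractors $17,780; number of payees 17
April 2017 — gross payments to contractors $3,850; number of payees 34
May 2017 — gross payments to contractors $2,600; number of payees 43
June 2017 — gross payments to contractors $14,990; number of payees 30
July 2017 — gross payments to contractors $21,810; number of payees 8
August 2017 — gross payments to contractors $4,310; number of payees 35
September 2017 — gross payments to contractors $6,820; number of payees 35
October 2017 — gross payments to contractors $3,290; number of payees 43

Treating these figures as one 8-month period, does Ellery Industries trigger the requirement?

No

Total gross payments to contractors: $17,780 + $3,850 + $2,600 + $14,990 + $21,810 + $4,310 + $6,820 + $3,290 = $75,450 (≤ $81,000).
Total number of payees: 17 + 34 + 43 + 30 + 8 + 35 + 35 + 43 = 245 (≤ 250).
The test is 'and': the rule requires both, and at least one is not exceeded.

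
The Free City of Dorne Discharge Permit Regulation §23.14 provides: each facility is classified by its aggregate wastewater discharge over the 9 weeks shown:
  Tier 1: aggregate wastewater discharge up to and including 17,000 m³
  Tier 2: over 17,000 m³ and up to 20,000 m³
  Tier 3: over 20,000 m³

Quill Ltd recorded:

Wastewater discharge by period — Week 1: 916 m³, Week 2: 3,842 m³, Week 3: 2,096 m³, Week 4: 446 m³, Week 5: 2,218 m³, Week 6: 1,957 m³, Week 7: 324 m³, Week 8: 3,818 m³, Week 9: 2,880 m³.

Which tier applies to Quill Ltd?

Tier 2

Aggregate wastewater discharge: 916 m³ + 3,842 m³ + 2,096 m³ + 446 m³ + 2,218 m³ + 1,957 m³ + 324 m³ + 3,818 m³ + 2,880 m³ = 18,497 m³.
17,000 m³ < 18,497 m³ ≤ 20,000 m³, so Tier 2 applies.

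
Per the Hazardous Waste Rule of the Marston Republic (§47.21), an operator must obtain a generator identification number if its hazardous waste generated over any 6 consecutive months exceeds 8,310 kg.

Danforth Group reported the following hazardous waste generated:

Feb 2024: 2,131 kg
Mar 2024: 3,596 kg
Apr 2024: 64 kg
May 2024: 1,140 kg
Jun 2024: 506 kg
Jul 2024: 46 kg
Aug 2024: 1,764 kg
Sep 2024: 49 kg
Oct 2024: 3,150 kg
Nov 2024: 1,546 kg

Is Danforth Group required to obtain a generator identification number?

Feb 2024–Jul 2024: 2,131 kg + 3,596 kg + 64 kg + 1,140 kg + 506 kg + 46 kg = 7,483 kg (under)
Mar 2024–Aug 2024: 3,596 kg + 64 kg + 1,140 kg + 506 kg + 46 kg + 1,764 kg = 7,116 kg (under)
Apr 2024–Sep 2024: 64 kg + 1,140 kg + 506 kg + 46 kg + 1,764 kg + 49 kg = 3,569 kg (under)
May 2024–Oct 2024: 1,140 kg + 506 kg + 46 kg + 1,764 kg + 49 kg + 3,150 kg = 6,655 kg (under)
Jun 2024–Nov 2024: 506 kg + 46 kg + 1,764 kg + 49 kg + 3,150 kg + 1,546 kg = 7,061 kg (under)
No window exceeds 8,310 kg.

No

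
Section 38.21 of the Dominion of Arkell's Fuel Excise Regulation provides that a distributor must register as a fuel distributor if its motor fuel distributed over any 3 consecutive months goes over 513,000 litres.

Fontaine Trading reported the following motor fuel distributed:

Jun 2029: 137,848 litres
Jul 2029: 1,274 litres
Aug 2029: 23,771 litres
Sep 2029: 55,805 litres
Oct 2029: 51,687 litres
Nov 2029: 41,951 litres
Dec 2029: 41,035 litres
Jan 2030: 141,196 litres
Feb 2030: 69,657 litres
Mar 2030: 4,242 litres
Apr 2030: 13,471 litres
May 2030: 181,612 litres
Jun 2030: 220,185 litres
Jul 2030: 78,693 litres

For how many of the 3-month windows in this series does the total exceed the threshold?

Jun 2029–Aug 2029: 137,848 litres + 1,274 litres + 23,771 litres = 162,893 litres (under)
Jul 2029–Sep 2029: 1,274 litres + 23,771 litres + 55,805 litres = 80,850 litres (under)
Aug 2029–Oct 2029: 23,771 litres + 55,805 litres + 51,687 litres = 131,263 litres (under)
Sep 2029–Nov 2029: 55,805 litres + 51,687 litres + 41,951 litres = 149,443 litres (under)
Oct 2029–Dec 2029: 51,687 litres + 41,951 litres + 41,035 litres = 134,673 litres (under)
Nov 2029–Jan 2030: 41,951 litres + 41,035 litres + 141,196 litres = 224,182 litres (under)
Dec 2029–Feb 2030: 41,035 litres + 141,196 litres + 69,657 litres = 251,888 litres (under)
Jan 2030–Mar 2030: 141,196 litres + 69,657 litres + 4,242 litres = 215,095 litres (under)
Feb 2030–Apr 2030: 69,657 litres + 4,242 litres + 13,471 litres = 87,370 litres (under)
Mar 2030–May 2030: 4,242 litres + 13,471 litres + 181,612 litres = 199,325 litres (under)
Apr 2030–Jun 2030: 13,471 litres + 181,612 litres + 220,185 litres = 415,268 litres (under)
May 2030–Jul 2030: 181,612 litres + 220,185 litres + 78,693 litres = 480,490 litres (under)
0 windows exceed the threshold.

0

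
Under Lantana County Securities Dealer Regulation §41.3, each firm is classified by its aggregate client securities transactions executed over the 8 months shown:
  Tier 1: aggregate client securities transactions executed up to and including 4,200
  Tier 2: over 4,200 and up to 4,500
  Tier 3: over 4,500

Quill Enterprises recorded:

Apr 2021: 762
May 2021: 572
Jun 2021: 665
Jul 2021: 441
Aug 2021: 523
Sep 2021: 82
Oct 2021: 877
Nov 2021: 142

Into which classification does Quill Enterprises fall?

Aggregate client securities transactions executed: 762 + 572 + 665 + 441 + 523 + 82 + 877 + 142 = 4,064.
4,064 ≤ 4,200, so Tier 1 applies.

Tier 1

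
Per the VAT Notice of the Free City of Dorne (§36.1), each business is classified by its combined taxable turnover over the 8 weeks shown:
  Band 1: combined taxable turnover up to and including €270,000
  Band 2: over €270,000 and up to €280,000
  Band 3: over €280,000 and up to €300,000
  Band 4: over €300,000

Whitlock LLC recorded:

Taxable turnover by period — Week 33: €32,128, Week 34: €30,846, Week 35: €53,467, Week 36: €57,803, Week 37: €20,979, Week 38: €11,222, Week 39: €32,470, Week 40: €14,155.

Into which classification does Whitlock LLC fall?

Band 1

Combined taxable turnover: €32,128 + €30,846 + €53,467 + €57,803 + €20,979 + €11,222 + €32,470 + €14,155 = €253,070.
€253,070 ≤ €270,000, so Band 1 applies.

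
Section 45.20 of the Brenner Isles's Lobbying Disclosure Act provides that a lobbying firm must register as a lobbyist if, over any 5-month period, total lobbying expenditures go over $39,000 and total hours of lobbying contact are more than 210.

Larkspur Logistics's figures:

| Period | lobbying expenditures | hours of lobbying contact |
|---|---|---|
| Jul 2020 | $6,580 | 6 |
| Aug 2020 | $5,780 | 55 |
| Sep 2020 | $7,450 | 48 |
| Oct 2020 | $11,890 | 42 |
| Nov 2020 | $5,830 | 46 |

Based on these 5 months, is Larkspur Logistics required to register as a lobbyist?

Total lobbying expenditures: $6,580 + $5,780 + $7,450 + $11,890 + $5,830 = $37,530 (≤ $39,000).
Total hours of lobbying contact: 6 + 55 + 48 + 42 + 46 = 197 (≤ 210).
The test is 'and': the rule requires both, and at least one is not exceeded.

No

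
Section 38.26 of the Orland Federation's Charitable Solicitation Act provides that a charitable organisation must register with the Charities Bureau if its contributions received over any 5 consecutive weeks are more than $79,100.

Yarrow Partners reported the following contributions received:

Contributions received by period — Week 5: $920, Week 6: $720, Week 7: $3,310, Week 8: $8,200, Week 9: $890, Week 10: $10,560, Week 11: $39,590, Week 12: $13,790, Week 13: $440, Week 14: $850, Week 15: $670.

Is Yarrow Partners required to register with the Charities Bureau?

No

Week 5–Week 9: $920 + $720 + $3,310 + $8,200 + $890 = $14,040 (under)
Week 6–Week 10: $720 + $3,310 + $8,200 + $890 + $10,560 = $23,680 (under)
Week 7–Week 11: $3,310 + $8,200 + $890 + $10,560 + $39,590 = $62,550 (under)
Week 8–Week 12: $8,200 + $890 + $10,560 + $39,590 + $13,790 = $73,030 (under)
Week 9–Week 13: $890 + $10,560 + $39,590 + $13,790 + $440 = $65,270 (under)
Week 10–Week 14: $10,560 + $39,590 + $13,790 + $440 + $850 = $65,230 (under)
Week 11–Week 15: $39,590 + $13,790 + $440 + $850 + $670 = $55,340 (under)
No window exceeds $79,100.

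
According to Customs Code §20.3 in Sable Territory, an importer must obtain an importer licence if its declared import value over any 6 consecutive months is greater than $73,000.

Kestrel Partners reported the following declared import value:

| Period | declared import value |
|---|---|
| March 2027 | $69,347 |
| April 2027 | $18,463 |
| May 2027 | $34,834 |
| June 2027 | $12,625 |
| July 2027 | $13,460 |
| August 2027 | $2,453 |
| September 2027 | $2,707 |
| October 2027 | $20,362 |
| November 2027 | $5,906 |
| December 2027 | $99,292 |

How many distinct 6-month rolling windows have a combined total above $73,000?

4

March 2027–August 2027: $69,347 + $18,463 + $34,834 + $12,625 + $13,460 + $2,453 = $151,182 (over)
April 2027–September 2027: $18,463 + $34,834 + $12,625 + $13,460 + $2,453 + $2,707 = $84,542 (over)
May 2027–October 2027: $34,834 + $12,625 + $13,460 + $2,453 + $2,707 + $20,362 = $86,441 (over)
June 2027–November 2027: $12,625 + $13,460 + $2,453 + $2,707 + $20,362 + $5,906 = $57,513 (under)
July 2027–December 2027: $13,460 + $2,453 + $2,707 + $20,362 + $5,906 + $99,292 = $144,180 (over)
4 windows exceed the threshold.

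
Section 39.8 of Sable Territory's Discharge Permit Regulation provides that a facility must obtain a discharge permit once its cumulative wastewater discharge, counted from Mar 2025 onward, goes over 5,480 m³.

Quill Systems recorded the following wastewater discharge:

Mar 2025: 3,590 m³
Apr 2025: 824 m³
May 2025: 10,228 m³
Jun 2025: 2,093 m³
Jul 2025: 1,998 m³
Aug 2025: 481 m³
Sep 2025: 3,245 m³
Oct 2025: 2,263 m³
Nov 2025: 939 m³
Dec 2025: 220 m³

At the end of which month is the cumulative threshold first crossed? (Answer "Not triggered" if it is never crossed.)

Through Mar 2025: 3,590 m³
Through Apr 2025: 4,414 m³
Through May 2025: 14,642 m³ ← exceeds threshold

May 2025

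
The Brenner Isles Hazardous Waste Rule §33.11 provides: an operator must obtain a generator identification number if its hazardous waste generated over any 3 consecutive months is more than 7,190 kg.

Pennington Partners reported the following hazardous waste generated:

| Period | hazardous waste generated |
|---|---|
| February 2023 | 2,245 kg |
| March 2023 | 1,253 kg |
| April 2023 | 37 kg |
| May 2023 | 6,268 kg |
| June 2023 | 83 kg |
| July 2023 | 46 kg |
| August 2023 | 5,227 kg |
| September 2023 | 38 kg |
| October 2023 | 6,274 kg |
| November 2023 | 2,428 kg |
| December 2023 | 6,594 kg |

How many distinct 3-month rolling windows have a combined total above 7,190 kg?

February 2023–April 2023: 2,245 kg + 1,253 kg + 37 kg = 3,535 kg (under)
March 2023–May 2023: 1,253 kg + 37 kg + 6,268 kg = 7,558 kg (over)
April 2023–June 2023: 37 kg + 6,268 kg + 83 kg = 6,388 kg (under)
May 2023–July 2023: 6,268 kg + 83 kg + 46 kg = 6,397 kg (under)
June 2023–August 2023: 83 kg + 46 kg + 5,227 kg = 5,356 kg (under)
July 2023–September 2023: 46 kg + 5,227 kg + 38 kg = 5,311 kg (under)
August 2023–October 2023: 5,227 kg + 38 kg + 6,274 kg = 11,539 kg (over)
September 2023–November 2023: 38 kg + 6,274 kg + 2,428 kg = 8,740 kg (over)
October 2023–December 2023: 6,274 kg + 2,428 kg + 6,594 kg = 15,296 kg (over)
4 windows exceed the threshold.

4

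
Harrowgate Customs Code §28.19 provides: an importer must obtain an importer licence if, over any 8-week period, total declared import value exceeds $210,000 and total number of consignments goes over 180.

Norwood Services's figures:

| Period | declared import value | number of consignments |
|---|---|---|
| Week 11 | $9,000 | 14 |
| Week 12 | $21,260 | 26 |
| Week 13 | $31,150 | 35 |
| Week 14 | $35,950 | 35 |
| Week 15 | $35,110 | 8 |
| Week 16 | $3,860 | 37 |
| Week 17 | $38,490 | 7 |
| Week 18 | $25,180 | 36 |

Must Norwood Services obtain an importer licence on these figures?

No

Total declared import value: $9,000 + $21,260 + $31,150 + $35,950 + $35,110 + $3,860 + $38,490 + $25,180 = $200,000 (≤ $210,000).
Total number of consignments: 14 + 26 + 35 + 35 + 8 + 37 + 7 + 36 = 198 (> 180).
The test is 'and': the rule requires both, and at least one is not exceeded.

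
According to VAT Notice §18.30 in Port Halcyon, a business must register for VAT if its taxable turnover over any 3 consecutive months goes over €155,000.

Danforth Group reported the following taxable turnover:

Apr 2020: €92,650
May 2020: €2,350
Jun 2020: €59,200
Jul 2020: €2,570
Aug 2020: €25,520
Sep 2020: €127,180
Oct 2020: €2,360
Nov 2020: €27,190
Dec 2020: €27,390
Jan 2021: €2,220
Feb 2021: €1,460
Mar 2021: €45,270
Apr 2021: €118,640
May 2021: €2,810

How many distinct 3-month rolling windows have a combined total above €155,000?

Apr 2020–Jun 2020: €92,650 + €2,350 + €59,200 = €154,200 (under)
May 2020–Jul 2020: €2,350 + €59,200 + €2,570 = €64,120 (under)
Jun 2020–Aug 2020: €59,200 + €2,570 + €25,520 = €87,290 (under)
Jul 2020–Sep 2020: €2,570 + €25,520 + €127,180 = €155,270 (over)
Aug 2020–Oct 2020: €25,520 + €127,180 + €2,360 = €155,060 (over)
Sep 2020–Nov 2020: €127,180 + €2,360 + €27,190 = €156,730 (over)
Oct 2020–Dec 2020: €2,360 + €27,190 + €27,390 = €56,940 (under)
Nov 2020–Jan 2021: €27,190 + €27,390 + €2,220 = €56,800 (under)
Dec 2020–Feb 2021: €27,390 + €2,220 + €1,460 = €31,070 (under)
Jan 2021–Mar 2021: €2,220 + €1,460 + €45,270 = €48,950 (under)
Feb 2021–Apr 2021: €1,460 + €45,270 + €118,640 = €165,370 (over)
Mar 2021–May 2021: €45,270 + €118,640 + €2,810 = €166,720 (over)
5 windows exceed the threshold.

5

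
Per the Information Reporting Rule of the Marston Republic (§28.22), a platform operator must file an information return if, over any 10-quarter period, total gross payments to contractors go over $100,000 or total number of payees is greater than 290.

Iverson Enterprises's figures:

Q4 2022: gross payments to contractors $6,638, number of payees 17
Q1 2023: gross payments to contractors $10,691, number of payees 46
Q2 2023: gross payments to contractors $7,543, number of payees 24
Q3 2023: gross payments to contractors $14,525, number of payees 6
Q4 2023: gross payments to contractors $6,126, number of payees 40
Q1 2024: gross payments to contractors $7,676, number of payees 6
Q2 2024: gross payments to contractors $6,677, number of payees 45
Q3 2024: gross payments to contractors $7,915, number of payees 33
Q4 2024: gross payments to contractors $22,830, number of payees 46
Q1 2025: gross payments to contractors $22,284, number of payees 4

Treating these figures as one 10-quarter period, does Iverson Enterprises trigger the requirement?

Total gross payments to contractors: $6,638 + $10,691 + $7,543 + $14,525 + $6,126 + $7,676 + $6,677 + $7,915 + $22,830 + $22,284 = $112,905 (> $100,000).
Total number of payees: 17 + 46 + 24 + 6 + 40 + 6 + 45 + 33 + 46 + 4 = 267 (≤ 290).
The test is 'or': at least one threshold is exceeded.

Yes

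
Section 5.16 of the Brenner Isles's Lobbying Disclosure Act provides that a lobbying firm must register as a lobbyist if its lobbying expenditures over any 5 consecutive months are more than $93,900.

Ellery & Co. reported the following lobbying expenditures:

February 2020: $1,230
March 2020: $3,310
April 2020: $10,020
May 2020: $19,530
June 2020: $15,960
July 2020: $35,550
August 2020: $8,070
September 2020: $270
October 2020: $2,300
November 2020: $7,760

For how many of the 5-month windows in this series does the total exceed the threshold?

February 2020–June 2020: $1,230 + $3,310 + $10,020 + $19,530 + $15,960 = $50,050 (under)
March 2020–July 2020: $3,310 + $10,020 + $19,530 + $15,960 + $35,550 = $84,370 (under)
April 2020–August 2020: $10,020 + $19,530 + $15,960 + $35,550 + $8,070 = $89,130 (under)
May 2020–September 2020: $19,530 + $15,960 + $35,550 + $8,070 + $270 = $79,380 (under)
June 2020–October 2020: $15,960 + $35,550 + $8,070 + $270 + $2,300 = $62,150 (under)
July 2020–November 2020: $35,550 + $8,070 + $270 + $2,300 + $7,760 = $53,950 (under)
0 windows exceed the threshold.

0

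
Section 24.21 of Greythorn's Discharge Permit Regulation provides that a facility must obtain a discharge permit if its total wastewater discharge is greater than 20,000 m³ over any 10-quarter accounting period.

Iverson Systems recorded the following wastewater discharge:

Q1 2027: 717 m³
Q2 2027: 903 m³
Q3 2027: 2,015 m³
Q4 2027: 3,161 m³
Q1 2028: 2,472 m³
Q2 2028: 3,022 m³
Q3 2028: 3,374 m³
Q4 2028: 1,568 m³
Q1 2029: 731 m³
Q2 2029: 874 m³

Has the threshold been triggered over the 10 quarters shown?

No

Total wastewater discharge: 717 m³ + 903 m³ + 2,015 m³ + 3,161 m³ + 2,472 m³ + 3,022 m³ + 3,374 m³ + 1,568 m³ + 731 m³ + 874 m³ = 18,837 m³.
18,837 m³ ≤ 20,000 m³, so the threshold is not exceeded.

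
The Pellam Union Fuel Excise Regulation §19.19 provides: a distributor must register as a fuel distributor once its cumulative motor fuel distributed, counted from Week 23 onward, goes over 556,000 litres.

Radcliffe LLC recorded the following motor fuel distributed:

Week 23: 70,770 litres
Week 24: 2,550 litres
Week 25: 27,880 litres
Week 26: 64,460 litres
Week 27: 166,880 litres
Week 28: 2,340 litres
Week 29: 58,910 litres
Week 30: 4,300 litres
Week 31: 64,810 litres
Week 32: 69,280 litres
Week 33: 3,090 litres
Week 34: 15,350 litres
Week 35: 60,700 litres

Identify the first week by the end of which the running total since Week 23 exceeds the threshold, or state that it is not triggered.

Through Week 23: 70,770 litres
Through Week 24: 73,320 litres
Through Week 25: 101,200 litres
Through Week 26: 165,660 litres
Through Week 27: 332,540 litres
Through Week 28: 334,880 litres
Through Week 29: 393,790 litres
Through Week 30: 398,090 litres
Through Week 31: 462,900 litres
Through Week 32: 532,180 litres
Through Week 33: 535,270 litres
Through Week 34: 550,620 litres
Through Week 35: 611,320 litres ← exceeds threshold

Week 35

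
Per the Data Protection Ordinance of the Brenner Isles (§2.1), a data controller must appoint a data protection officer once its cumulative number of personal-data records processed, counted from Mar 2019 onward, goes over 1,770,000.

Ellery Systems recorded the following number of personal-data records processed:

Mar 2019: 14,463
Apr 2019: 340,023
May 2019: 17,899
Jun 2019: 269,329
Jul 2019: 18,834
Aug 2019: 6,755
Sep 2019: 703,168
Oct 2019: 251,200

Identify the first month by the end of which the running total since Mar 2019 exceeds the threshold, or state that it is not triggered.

Not triggered

Through Mar 2019: 14,463
Through Apr 2019: 354,486
Through May 2019: 372,385
Through Jun 2019: 641,714
Through Jul 2019: 660,548
Through Aug 2019: 667,303
Through Sep 2019: 1,370,471
Through Oct 2019: 1,621,671
Final cumulative total 1,621,671 ≤ 1,770,000; the threshold is never exceeded.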